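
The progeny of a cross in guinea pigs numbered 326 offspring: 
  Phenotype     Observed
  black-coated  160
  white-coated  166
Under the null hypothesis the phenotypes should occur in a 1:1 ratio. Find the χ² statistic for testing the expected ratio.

Under the 1:1 hypothesis (Σ ratio = 2, N = 326):
  black-coated: 326 × 1/2 = 163
  white-coated: 326 × 1/2 = 163
χ² = Σ (O − E)² / E
  black-coated: (160 − 163)² / 163 = 0.0552
  white-coated: (166 − 163)² / 163 = 0.0552
χ² = 0.0552 + 0.0552 = 0.1104 ≈ 0.110

0.110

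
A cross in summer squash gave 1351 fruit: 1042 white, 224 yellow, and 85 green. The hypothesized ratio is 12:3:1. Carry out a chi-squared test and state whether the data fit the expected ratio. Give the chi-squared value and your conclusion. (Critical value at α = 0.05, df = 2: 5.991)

4.211; consistent

Expected counts for N = 1351 under a 12:3:1 ratio (total parts = 16):
  white: 1351 × 12/16 = 1013.25
  yellow: 1351 × 3/16 = 253.3125
  green: 1351 × 1/16 = 84.4375
χ² = Σ (O − E)² / E
  white: (1042 − 1013.25)² / 1013.25 = 0.8158
  yellow: (224 − 253.3125)² / 253.3125 = 3.3919
  green: (85 − 84.4375)² / 84.4375 = 0.0037
χ² = 0.8158 + 3.3919 + 0.0037 = 4.2114 ≈ 4.211
Degrees of freedom = 3 − 1 = 2; critical value at α = 0.05 is 5.991.
Since 4.211 < 5.991, we fail to reject the null hypothesis — the data are consistent with the 12:3:1 ratio.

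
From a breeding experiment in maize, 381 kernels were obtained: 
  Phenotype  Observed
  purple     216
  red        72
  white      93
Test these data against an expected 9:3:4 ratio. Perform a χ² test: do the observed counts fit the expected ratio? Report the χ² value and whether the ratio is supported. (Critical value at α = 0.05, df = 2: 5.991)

The 9:3:4 ratio has 16 parts, so with N = 381 the expected counts are:
  purple: 381 × 9/16 = 214.3125
  red: 381 × 3/16 = 71.4375
  white: 381 × 4/16 = 95.25
χ² = Σ (O − E)² / E
  purple: (216 − 214.3125)² / 214.3125 = 0.0133
  red: (72 − 71.4375)² / 71.4375 = 0.0044
  white: (93 − 95.25)² / 95.25 = 0.0531
χ² = 0.0133 + 0.0044 + 0.0531 = 0.0708 ≈ 0.071
Degrees of freedom = 3 − 1 = 2; critical value at α = 0.05 is 5.991.
Since 0.071 < 5.991, we fail to reject the null hypothesis — the data are consistent with the 9:3:4 ratio.

0.071; consistent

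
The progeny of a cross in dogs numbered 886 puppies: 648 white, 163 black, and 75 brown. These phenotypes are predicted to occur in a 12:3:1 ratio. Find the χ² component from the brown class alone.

6.955

Total ratio parts = 16. Expected numbers out of 886:
  white: 886 × 12/16 = 664.5
  black: 886 × 3/16 = 166.125
  brown: 886 × 1/16 = 55.375
Contribution of brown: (75 − 55.375)² / 55.375 = 6.9551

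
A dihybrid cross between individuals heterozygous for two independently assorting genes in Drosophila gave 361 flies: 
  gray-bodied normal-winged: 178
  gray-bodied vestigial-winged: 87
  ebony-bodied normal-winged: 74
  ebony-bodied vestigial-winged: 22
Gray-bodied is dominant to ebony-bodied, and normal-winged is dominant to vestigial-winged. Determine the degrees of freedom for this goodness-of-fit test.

A dihybrid F₂ with independent assortment and complete dominance at both loci gives a 9:3:3:1 phenotypic ratio.
A goodness-of-fit test with 4 phenotype classes has df = 4 − 1 = 3.

3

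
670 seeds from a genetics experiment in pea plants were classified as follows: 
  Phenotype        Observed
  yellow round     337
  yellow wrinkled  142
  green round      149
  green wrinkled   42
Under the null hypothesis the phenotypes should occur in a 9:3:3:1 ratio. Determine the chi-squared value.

10.703

Total ratio parts = 16. Expected numbers out of 670:
  yellow round: 670 × 9/16 = 376.875
  yellow wrinkled: 670 × 3/16 = 125.625
  green round: 670 × 3/16 = 125.625
  green wrinkled: 670 × 1/16 = 41.875
χ² = Σ (O − E)² / E
  yellow round: (337 − 376.875)² / 376.875 = 4.2189
  yellow wrinkled: (142 − 125.625)² / 125.625 = 2.1345
  green round: (149 − 125.625)² / 125.625 = 4.3494
  green wrinkled: (42 − 41.875)² / 41.875 = 0.0004
χ² = 4.2189 + 2.1345 + 4.3494 + 0.0004 = 10.7032 ≈ 10.703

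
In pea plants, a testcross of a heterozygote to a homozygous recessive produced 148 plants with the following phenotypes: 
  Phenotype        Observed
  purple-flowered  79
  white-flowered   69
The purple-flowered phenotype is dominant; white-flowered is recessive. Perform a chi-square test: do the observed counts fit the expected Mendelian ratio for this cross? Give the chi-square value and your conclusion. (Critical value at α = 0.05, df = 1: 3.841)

A testcross of a heterozygote (Aa × aa) gives a 1:1 phenotypic ratio.
Expected counts for N = 148 under a 1:1 ratio (total parts = 2):
  purple-flowered: 148 × 1/2 = 74
  white-flowered: 148 × 1/2 = 74
χ² = Σ (O − E)² / E
  purple-flowered: (79 − 74)² / 74 = 0.3378
  white-flowered: (69 − 74)² / 74 = 0.3378
χ² = 0.3378 + 0.3378 = 0.6756 ≈ 0.676
Degrees of freedom = 2 − 1 = 1; critical value at α = 0.05 is 3.841.
Since 0.676 < 3.841, we fail to reject the null hypothesis — the data are consistent with the 1:1 ratio.

0.676; consistent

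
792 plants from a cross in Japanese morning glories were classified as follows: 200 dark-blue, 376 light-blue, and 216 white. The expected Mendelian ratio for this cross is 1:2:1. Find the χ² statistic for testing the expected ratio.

Total ratio parts = 4. Expected numbers out of 792:
  dark-blue: 792 × 1/4 = 198
  light-blue: 792 × 2/4 = 396
  white: 792 × 1/4 = 198
χ² = Σ (O − E)² / E
  dark-blue: (200 − 198)² / 198 = 0.0202
  light-blue: (376 − 396)² / 396 = 1.0101
  white: (216 − 198)² / 198 = 1.6364
χ² = 0.0202 + 1.0101 + 1.6364 = 2.6667 ≈ 2.667

2.667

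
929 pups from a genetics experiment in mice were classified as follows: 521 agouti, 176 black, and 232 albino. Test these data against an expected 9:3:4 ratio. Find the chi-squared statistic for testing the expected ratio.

Total ratio parts = 16. Expected numbers out of 929:
  agouti: 929 × 9/16 = 522.5625
  black: 929 × 3/16 = 174.1875
  albino: 929 × 4/16 = 232.25
χ² = Σ (O − E)² / E
  agouti: (521 − 522.5625)² / 522.5625 = 0.0047
  black: (176 − 174.1875)² / 174.1875 = 0.0189
  albino: (232 − 232.25)² / 232.25 = 0.0003
χ² = 0.0047 + 0.0189 + 0.0003 = 0.0239 ≈ 0.024

0.024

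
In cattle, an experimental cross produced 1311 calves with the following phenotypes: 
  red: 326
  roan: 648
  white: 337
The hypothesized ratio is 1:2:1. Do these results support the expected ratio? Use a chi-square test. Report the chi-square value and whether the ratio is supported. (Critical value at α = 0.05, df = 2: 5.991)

Under the 1:2:1 hypothesis (Σ ratio = 4, N = 1311):
  red: 1311 × 1/4 = 327.75
  roan: 1311 × 2/4 = 655.5
  white: 1311 × 1/4 = 327.75
χ² = Σ (O − E)² / E
  red: (326 − 327.75)² / 327.75 = 0.0093
  roan: (648 − 655.5)² / 655.5 = 0.0858
  white: (337 − 327.75)² / 327.75 = 0.2611
χ² = 0.0093 + 0.0858 + 0.2611 = 0.3562 ≈ 0.356
Degrees of freedom = 3 − 1 = 2; critical value at α = 0.05 is 5.991.
Since 0.356 < 5.991, we fail to reject the null hypothesis — the data are consistent with the 1:2:1 ratio.

0.356; consistent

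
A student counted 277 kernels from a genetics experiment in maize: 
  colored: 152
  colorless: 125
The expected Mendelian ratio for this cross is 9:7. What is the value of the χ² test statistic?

Under the 9:7 hypothesis (Σ ratio = 16, N = 277):
  colored: 277 × 9/16 = 155.8125
  colorless: 277 × 7/16 = 121.1875
χ² = Σ (O − E)² / E
  colored: (152 − 155.8125)² / 155.8125 = 0.0933
  colorless: (125 − 121.1875)² / 121.1875 = 0.1199
χ² = 0.0933 + 0.1199 = 0.2132 ≈ 0.213

0.213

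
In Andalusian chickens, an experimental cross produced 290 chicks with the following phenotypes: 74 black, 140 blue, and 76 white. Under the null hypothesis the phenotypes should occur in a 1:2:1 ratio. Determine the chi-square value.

0.372

Expected counts for N = 290 under a 1:2:1 ratio (total parts = 4):
  black: 290 × 1/4 = 72.5
  blue: 290 × 2/4 = 145
  white: 290 × 1/4 = 72.5
χ² = Σ (O − E)² / E
  black: (74 − 72.5)² / 72.5 = 0.0310
  blue: (140 − 145)² / 145 = 0.1724
  white: (76 − 72.5)² / 72.5 = 0.1690
χ² = 0.0310 + 0.1724 + 0.1690 = 0.3724 ≈ 0.372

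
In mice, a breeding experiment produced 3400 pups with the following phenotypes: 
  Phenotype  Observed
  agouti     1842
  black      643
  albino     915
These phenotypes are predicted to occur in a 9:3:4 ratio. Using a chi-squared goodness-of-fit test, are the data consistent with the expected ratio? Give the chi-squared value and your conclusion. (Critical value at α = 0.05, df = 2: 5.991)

7.617; not consistent

The 9:3:4 ratio has 16 parts, so with N = 3400 the expected counts are:
  agouti: 3400 × 9/16 = 1912.5
  black: 3400 × 3/16 = 637.5
  albino: 3400 × 4/16 = 850
χ² = Σ (O − E)² / E
  agouti: (1842 − 1912.5)² / 1912.5 = 2.5988
  black: (643 − 637.5)² / 637.5 = 0.0475
  albino: (915 − 850)² / 850 = 4.9706
χ² = 2.5988 + 0.0475 + 4.9706 = 7.6169 ≈ 7.617
Degrees of freedom = 3 − 1 = 2; critical value at α = 0.05 is 5.991.
Since 7.617 > 5.991, we reject the null hypothesis — the data do not fit the 9:3:4 ratio.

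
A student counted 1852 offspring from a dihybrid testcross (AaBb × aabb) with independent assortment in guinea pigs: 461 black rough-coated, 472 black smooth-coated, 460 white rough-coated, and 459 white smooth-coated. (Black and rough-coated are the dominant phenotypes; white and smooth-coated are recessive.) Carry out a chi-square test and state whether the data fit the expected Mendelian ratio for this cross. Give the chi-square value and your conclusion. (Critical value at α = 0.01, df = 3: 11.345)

0.238; consistent

A dihybrid testcross with independent assortment gives a 1:1:1:1 ratio.
Expected counts for N = 1852 under a 1:1:1:1 ratio (total parts = 4):
  black rough-coated: 1852 × 1/4 = 463
  black smooth-coated: 1852 × 1/4 = 463
  white rough-coated: 1852 × 1/4 = 463
  white smooth-coated: 1852 × 1/4 = 463
χ² = Σ (O − E)² / E
  black rough-coated: (461 − 463)² / 463 = 0.0086
  black smooth-coated: (472 − 463)² / 463 = 0.1749
  white rough-coated: (460 − 463)² / 463 = 0.0194
  white smooth-coated: (459 − 463)² / 463 = 0.0346
χ² = 0.0086 + 0.1749 + 0.0194 + 0.0346 = 0.2375 ≈ 0.238
Degrees of freedom = 4 − 1 = 3; critical value at α = 0.01 is 11.345.
Since 0.238 < 11.345, we fail to reject the null hypothesis — the data are consistent with the 1:1:1:1 ratio.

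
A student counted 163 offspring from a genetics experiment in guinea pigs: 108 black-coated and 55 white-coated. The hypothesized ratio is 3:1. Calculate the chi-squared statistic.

6.644

Under the 3:1 hypothesis (Σ ratio = 4, N = 163):
  black-coated: 163 × 3/4 = 122.25
  white-coated: 163 × 1/4 = 40.75
χ² = Σ (O − E)² / E
  black-coated: (108 − 122.25)² / 122.25 = 1.6610
  white-coated: (55 − 40.75)² / 40.75 = 4.9831
χ² = 1.6610 + 4.9831 = 6.6441 ≈ 6.644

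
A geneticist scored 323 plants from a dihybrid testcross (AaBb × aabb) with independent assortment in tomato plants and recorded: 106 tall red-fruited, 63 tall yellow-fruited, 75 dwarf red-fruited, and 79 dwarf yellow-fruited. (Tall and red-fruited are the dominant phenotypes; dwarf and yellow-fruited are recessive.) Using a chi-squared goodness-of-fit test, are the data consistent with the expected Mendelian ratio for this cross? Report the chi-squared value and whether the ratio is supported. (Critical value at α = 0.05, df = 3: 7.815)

A dihybrid testcross with independent assortment gives a 1:1:1:1 ratio.
Total ratio parts = 4. Expected numbers out of 323:
  tall red-fruited: 323 × 1/4 = 80.75
  tall yellow-fruited: 323 × 1/4 = 80.75
  dwarf red-fruited: 323 × 1/4 = 80.75
  dwarf yellow-fruited: 323 × 1/4 = 80.75
χ² = Σ (O − E)² / E
  tall red-fruited: (106 − 80.75)² / 80.75 = 7.8955
  tall yellow-fruited: (63 − 80.75)² / 80.75 = 3.9017
  dwarf red-fruited: (75 − 80.75)² / 80.75 = 0.4094
  dwarf yellow-fruited: (79 − 80.75)² / 80.75 = 0.0379
χ² = 7.8955 + 3.9017 + 0.4094 + 0.0379 = 12.2445 ≈ 12.245
Degrees of freedom = 4 − 1 = 3; critical value at α = 0.05 is 7.815.
Since 12.245 > 7.815, we reject the null hypothesis — the data do not fit the 1:1:1:1 ratio.

12.245; not consistent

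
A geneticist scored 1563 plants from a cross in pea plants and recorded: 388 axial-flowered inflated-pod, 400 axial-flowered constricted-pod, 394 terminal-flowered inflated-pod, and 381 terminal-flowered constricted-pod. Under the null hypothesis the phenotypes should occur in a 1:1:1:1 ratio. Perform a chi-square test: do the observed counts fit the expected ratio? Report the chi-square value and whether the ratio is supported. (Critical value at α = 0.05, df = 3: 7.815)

0.509; consistent

Total ratio parts = 4. Expected numbers out of 1563:
  axial-flowered inflated-pod: 1563 × 1/4 = 390.75
  axial-flowered constricted-pod: 1563 × 1/4 = 390.75
  terminal-flowered inflated-pod: 1563 × 1/4 = 390.75
  terminal-flowered constricted-pod: 1563 × 1/4 = 390.75
χ² = Σ (O − E)² / E
  axial-flowered inflated-pod: (388 − 390.75)² / 390.75 = 0.0194
  axial-flowered constricted-pod: (400 − 390.75)² / 390.75 = 0.2190
  terminal-flowered inflated-pod: (394 − 390.75)² / 390.75 = 0.0270
  terminal-flowered constricted-pod: (381 − 390.75)² / 390.75 = 0.2433
χ² = 0.0194 + 0.2190 + 0.0270 + 0.2433 = 0.5087 ≈ 0.509
Degrees of freedom = 4 − 1 = 3; critical value at α = 0.05 is 7.815.
Since 0.509 < 7.815, we fail to reject the null hypothesis — the data are consistent with the 1:1:1:1 ratio.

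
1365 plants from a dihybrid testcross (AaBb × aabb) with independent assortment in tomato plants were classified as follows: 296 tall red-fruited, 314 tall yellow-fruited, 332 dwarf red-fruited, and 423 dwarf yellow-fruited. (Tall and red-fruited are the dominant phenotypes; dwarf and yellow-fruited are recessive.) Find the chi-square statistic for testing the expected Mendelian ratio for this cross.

28.011

A dihybrid testcross with independent assortment gives a 1:1:1:1 ratio.
Total ratio parts = 4. Expected numbers out of 1365:
  tall red-fruited: 1365 × 1/4 = 341.25
  tall yellow-fruited: 1365 × 1/4 = 341.25
  dwarf red-fruited: 1365 × 1/4 = 341.25
  dwarf yellow-fruited: 1365 × 1/4 = 341.25
χ² = Σ (O − E)² / E
  tall red-fruited: (296 − 341.25)² / 341.25 = 6.0002
  tall yellow-fruited: (314 − 341.25)² / 341.25 = 2.1760
  dwarf red-fruited: (332 − 341.25)² / 341.25 = 0.2507
  dwarf yellow-fruited: (423 − 341.25)² / 341.25 = 19.5841
χ² = 6.0002 + 2.1760 + 0.2507 + 19.5841 = 28.011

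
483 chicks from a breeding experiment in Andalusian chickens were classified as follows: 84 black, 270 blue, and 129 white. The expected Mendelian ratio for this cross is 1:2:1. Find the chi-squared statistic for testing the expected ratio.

The 1:2:1 ratio has 4 parts, so with N = 483 the expected counts are:
  black: 483 × 1/4 = 120.75
  blue: 483 × 2/4 = 241.5
  white: 483 × 1/4 = 120.75
χ² = Σ (O − E)² / E
  black: (84 − 120.75)² / 120.75 = 11.1848
  blue: (270 − 241.5)² / 241.5 = 3.3634
  white: (129 − 120.75)² / 120.75 = 0.5637
χ² = 11.1848 + 3.3634 + 0.5637 = 15.1119 ≈ 15.112

15.112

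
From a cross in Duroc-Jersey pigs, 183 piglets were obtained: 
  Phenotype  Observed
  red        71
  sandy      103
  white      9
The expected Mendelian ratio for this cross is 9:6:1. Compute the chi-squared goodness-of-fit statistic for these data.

27.647

The 9:6:1 ratio has 16 parts, so with N = 183 the expected counts are:
  red: 183 × 9/16 = 102.9375
  sandy: 183 × 6/16 = 68.625
  white: 183 × 1/16 = 11.4375
χ² = Σ (O − E)² / E
  red: (71 − 102.9375)² / 102.9375 = 9.9090
  sandy: (103 − 68.625)² / 68.625 = 17.2188
  white: (9 − 11.4375)² / 11.4375 = 0.5195
χ² = 9.9090 + 17.2188 + 0.5195 = 27.6473 ≈ 27.647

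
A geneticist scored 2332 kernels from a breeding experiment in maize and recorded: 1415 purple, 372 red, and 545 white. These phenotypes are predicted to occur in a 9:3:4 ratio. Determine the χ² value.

Expected counts for N = 2332 under a 9:3:4 ratio (total parts = 16):
  purple: 2332 × 9/16 = 1311.75
  red: 2332 × 3/16 = 437.25
  white: 2332 × 4/16 = 583
χ² = Σ (O − E)² / E
  purple: (1415 − 1311.75)² / 1311.75 = 8.1270
  red: (372 − 437.25)² / 437.25 = 9.7371
  white: (545 − 583)² / 583 = 2.4768
χ² = 8.1270 + 9.7371 + 2.4768 = 20.3409 ≈ 20.341

20.341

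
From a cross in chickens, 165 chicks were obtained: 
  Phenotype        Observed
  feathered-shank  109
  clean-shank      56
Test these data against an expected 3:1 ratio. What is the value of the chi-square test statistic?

7.032

Under the 3:1 hypothesis (Σ ratio = 4, N = 165):
  feathered-shank: 165 × 3/4 = 123.75
  clean-shank: 165 × 1/4 = 41.25
χ² = Σ (O − E)² / E
  feathered-shank: (109 − 123.75)² / 123.75 = 1.7581
  clean-shank: (56 − 41.25)² / 41.25 = 5.2742
χ² = 1.7581 + 5.2742 = 7.0323 ≈ 7.032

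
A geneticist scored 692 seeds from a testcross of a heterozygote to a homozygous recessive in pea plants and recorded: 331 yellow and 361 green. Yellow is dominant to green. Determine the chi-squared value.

1.301

A testcross of a heterozygote (Aa × aa) gives a 1:1 phenotypic ratio.
Total ratio parts = 2. Expected numbers out of 692:
  yellow: 692 × 1/2 = 346
  green: 692 × 1/2 = 346
χ² = Σ (O − E)² / E
  yellow: (331 − 346)² / 346 = 0.6503
  green: (361 − 346)² / 346 = 0.6503
χ² = 0.6503 + 0.6503 = 1.3006 ≈ 1.301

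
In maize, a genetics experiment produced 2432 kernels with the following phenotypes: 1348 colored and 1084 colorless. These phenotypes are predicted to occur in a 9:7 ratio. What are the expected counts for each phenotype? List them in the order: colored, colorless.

1368, 1064

Expected counts for N = 2432 under a 9:7 ratio (total parts = 16):
  colored: 2432 × 9/16 = 1368
  colorless: 2432 × 7/16 = 1064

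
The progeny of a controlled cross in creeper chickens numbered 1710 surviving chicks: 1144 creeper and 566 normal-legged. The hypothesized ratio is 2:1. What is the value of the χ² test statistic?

0.042

Expected counts for N = 1710 under a 2:1 ratio (total parts = 3):
  creeper: 1710 × 2/3 = 1140
  normal-legged: 1710 × 1/3 = 570
χ² = Σ (O − E)² / E
  creeper: (1144 − 1140)² / 1140 = 0.0140
  normal-legged: (566 − 570)² / 570 = 0.0281
χ² = 0.0140 + 0.0281 = 0.0421 ≈ 0.042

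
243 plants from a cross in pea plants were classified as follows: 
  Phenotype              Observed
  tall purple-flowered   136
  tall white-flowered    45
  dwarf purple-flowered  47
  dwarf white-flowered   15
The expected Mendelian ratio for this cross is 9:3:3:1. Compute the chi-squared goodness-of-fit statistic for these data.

The 9:3:3:1 ratio has 16 parts, so with N = 243 the expected counts are:
  tall purple-flowered: 243 × 9/16 = 136.6875
  tall white-flowered: 243 × 3/16 = 45.5625
  dwarf purple-flowered: 243 × 3/16 = 45.5625
  dwarf white-flowered: 243 × 1/16 = 15.1875
χ² = Σ (O − E)² / E
  tall purple-flowered: (136 − 136.6875)² / 136.6875 = 0.0035
  tall white-flowered: (45 − 45.5625)² / 45.5625 = 0.0069
  dwarf purple-flowered: (47 − 45.5625)² / 45.5625 = 0.0454
  dwarf white-flowered: (15 − 15.1875)² / 15.1875 = 0.0023
χ² = 0.0035 + 0.0069 + 0.0454 + 0.0023 = 0.0581 ≈ 0.058

0.058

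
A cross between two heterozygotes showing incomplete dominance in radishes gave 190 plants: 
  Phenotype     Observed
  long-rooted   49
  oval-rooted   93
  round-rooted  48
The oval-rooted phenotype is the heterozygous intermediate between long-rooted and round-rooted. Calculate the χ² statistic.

With incomplete dominance, a heterozygote × heterozygote cross gives a 1:2:1 phenotypic ratio.
Total ratio parts = 4. Expected numbers out of 190:
  long-rooted: 190 × 1/4 = 47.5
  oval-rooted: 190 × 2/4 = 95
  round-rooted: 190 × 1/4 = 47.5
χ² = Σ (O − E)² / E
  long-rooted: (49 − 47.5)² / 47.5 = 0.0474
  oval-rooted: (93 − 95)² / 95 = 0.0421
  round-rooted: (48 − 47.5)² / 47.5 = 0.0053
χ² = 0.0474 + 0.0421 + 0.0053 = 0.0948 ≈ 0.095

0.095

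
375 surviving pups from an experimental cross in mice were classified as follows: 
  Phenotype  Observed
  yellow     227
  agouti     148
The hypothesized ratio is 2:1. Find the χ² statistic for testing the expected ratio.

6.348

Expected counts for N = 375 under a 2:1 ratio (total parts = 3):
  yellow: 375 × 2/3 = 250
  agouti: 375 × 1/3 = 125
χ² = Σ (O − E)² / E
  yellow: (227 − 250)² / 250 = 2.1160
  agouti: (148 − 125)² / 125 = 4.2320
χ² = 2.1160 + 4.2320 = 6.348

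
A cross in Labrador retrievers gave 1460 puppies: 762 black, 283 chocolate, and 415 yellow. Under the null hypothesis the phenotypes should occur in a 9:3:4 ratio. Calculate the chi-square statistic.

Under the 9:3:4 hypothesis (Σ ratio = 16, N = 1460):
  black: 1460 × 9/16 = 821.25
  chocolate: 1460 × 3/16 = 273.75
  yellow: 1460 × 4/16 = 365
χ² = Σ (O − E)² / E
  black: (762 − 821.25)² / 821.25 = 4.2747
  chocolate: (283 − 273.75)² / 273.75 = 0.3126
  yellow: (415 − 365)² / 365 = 6.8493
χ² = 4.2747 + 0.3126 + 6.8493 = 11.4366 ≈ 11.437

11.437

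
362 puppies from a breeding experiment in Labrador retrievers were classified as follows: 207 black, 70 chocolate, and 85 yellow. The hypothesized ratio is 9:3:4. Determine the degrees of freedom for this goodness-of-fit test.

A goodness-of-fit test with 3 phenotype classes has df = 3 − 1 = 2.

2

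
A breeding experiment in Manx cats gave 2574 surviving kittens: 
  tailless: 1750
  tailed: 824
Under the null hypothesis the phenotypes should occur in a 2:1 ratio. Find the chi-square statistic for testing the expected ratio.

2.021

Under the 2:1 hypothesis (Σ ratio = 3, N = 2574):
  tailless: 2574 × 2/3 = 1716
  tailed: 2574 × 1/3 = 858
χ² = Σ (O − E)² / E
  tailless: (1750 − 1716)² / 1716 = 0.6737
  tailed: (824 − 858)² / 858 = 1.3473
χ² = 0.6737 + 1.3473 = 2.021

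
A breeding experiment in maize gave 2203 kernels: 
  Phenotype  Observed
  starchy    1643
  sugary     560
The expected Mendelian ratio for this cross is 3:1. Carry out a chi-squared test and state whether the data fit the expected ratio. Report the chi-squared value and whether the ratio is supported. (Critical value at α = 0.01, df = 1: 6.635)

0.207; consistent

The 3:1 ratio has 4 parts, so with N = 2203 the expected counts are:
  starchy: 2203 × 3/4 = 1652.25
  sugary: 2203 × 1/4 = 550.75
χ² = Σ (O − E)² / E
  starchy: (1643 − 1652.25)² / 1652.25 = 0.0518
  sugary: (560 − 550.75)² / 550.75 = 0.1554
χ² = 0.0518 + 0.1554 = 0.2072 ≈ 0.207
Degrees of freedom = 2 − 1 = 1; critical value at α = 0.01 is 6.635.
Since 0.207 < 6.635, we fail to reject the null hypothesis — the data are consistent with the 3:1 ratio.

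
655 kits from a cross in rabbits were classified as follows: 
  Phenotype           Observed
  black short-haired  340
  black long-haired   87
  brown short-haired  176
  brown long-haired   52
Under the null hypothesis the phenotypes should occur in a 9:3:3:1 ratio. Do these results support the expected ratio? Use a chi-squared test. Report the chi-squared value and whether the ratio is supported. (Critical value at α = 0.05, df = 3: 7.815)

Total ratio parts = 16. Expected numbers out of 655:
  black short-haired: 655 × 9/16 = 368.4375
  black long-haired: 655 × 3/16 = 122.8125
  brown short-haired: 655 × 3/16 = 122.8125
  brown long-haired: 655 × 1/16 = 40.9375
χ² = Σ (O − E)² / E
  black short-haired: (340 − 368.4375)² / 368.4375 = 2.1949
  black long-haired: (87 − 122.8125)² / 122.8125 = 10.4430
  brown short-haired: (176 − 122.8125)² / 122.8125 = 23.0344
  brown long-haired: (52 − 40.9375)² / 40.9375 = 2.9894
χ² = 2.1949 + 10.4430 + 23.0344 + 2.9894 = 38.6617 ≈ 38.662
Degrees of freedom = 4 − 1 = 3; critical value at α = 0.05 is 7.815.
Since 38.662 > 7.815, we reject the null hypothesis — the data do not fit the 9:3:3:1 ratio.

38.662; not consistent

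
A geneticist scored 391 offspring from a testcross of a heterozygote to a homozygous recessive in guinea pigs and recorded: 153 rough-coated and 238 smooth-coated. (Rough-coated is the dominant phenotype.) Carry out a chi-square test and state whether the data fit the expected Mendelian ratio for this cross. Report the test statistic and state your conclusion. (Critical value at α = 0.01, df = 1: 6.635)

A testcross of a heterozygote (Aa × aa) gives a 1:1 phenotypic ratio.
Total ratio parts = 2. Expected numbers out of 391:
  rough-coated: 391 × 1/2 = 195.5
  smooth-coated: 391 × 1/2 = 195.5
χ² = Σ (O − E)² / E
  rough-coated: (153 − 195.5)² / 195.5 = 9.2391
  smooth-coated: (238 − 195.5)² / 195.5 = 9.2391
χ² = 9.2391 + 9.2391 = 18.4782 ≈ 18.478
Degrees of freedom = 2 − 1 = 1; critical value at α = 0.01 is 6.635.
Since 18.478 > 6.635, we reject the null hypothesis — the data do not fit the 1:1 ratio.

18.478; not consistent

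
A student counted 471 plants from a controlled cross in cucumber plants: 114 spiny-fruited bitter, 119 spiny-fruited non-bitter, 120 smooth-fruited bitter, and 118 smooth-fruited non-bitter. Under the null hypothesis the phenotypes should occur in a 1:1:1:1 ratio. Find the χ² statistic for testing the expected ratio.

0.176

The 1:1:1:1 ratio has 4 parts, so with N = 471 the expected counts are:
  spiny-fruited bitter: 471 × 1/4 = 117.75
  spiny-fruited non-bitter: 471 × 1/4 = 117.75
  smooth-fruited bitter: 471 × 1/4 = 117.75
  smooth-fruited non-bitter: 471 × 1/4 = 117.75
χ² = Σ (O − E)² / E
  spiny-fruited bitter: (114 − 117.75)² / 117.75 = 0.1194
  spiny-fruited non-bitter: (119 − 117.75)² / 117.75 = 0.0133
  smooth-fruited bitter: (120 − 117.75)² / 117.75 = 0.0430
  smooth-fruited non-bitter: (118 − 117.75)² / 117.75 = 0.0005
χ² = 0.1194 + 0.0133 + 0.0430 + 0.0005 = 0.1762 ≈ 0.176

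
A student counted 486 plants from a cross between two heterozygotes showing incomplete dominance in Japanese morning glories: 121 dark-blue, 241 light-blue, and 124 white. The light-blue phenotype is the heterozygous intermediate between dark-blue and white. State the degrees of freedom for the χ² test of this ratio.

With incomplete dominance, a heterozygote × heterozygote cross gives a 1:2:1 phenotypic ratio.
A goodness-of-fit test with 3 phenotype classes has df = 3 − 1 = 2.

2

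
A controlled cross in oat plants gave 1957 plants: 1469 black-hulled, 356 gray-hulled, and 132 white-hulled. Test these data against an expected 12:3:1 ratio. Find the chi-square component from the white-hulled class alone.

Under the 12:3:1 hypothesis (Σ ratio = 16, N = 1957):
  black-hulled: 1957 × 12/16 = 1467.75
  gray-hulled: 1957 × 3/16 = 366.9375
  white-hulled: 1957 × 1/16 = 122.3125
Contribution of white-hulled: (132 − 122.3125)² / 122.3125 = 0.7673

0.767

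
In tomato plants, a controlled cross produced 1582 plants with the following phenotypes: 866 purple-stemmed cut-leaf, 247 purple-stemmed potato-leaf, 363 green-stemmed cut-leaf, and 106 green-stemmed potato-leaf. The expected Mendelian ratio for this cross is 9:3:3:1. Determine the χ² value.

Under the 9:3:3:1 hypothesis (Σ ratio = 16, N = 1582):
  purple-stemmed cut-leaf: 1582 × 9/16 = 889.875
  purple-stemmed potato-leaf: 1582 × 3/16 = 296.625
  green-stemmed cut-leaf: 1582 × 3/16 = 296.625
  green-stemmed potato-leaf: 1582 × 1/16 = 98.875
χ² = Σ (O − E)² / E
  purple-stemmed cut-leaf: (866 − 889.875)² / 889.875 = 0.6406
  purple-stemmed potato-leaf: (247 − 296.625)² / 296.625 = 8.3022
  green-stemmed cut-leaf: (363 − 296.625)² / 296.625 = 14.8526
  green-stemmed potato-leaf: (106 − 98.875)² / 98.875 = 0.5134
χ² = 0.6406 + 8.3022 + 14.8526 + 0.5134 = 24.3088 ≈ 24.309

24.309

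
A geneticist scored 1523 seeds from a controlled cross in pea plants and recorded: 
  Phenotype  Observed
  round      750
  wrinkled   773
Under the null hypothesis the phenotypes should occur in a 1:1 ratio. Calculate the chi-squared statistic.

The 1:1 ratio has 2 parts, so with N = 1523 the expected counts are:
  round: 1523 × 1/2 = 761.5
  wrinkled: 1523 × 1/2 = 761.5
χ² = Σ (O − E)² / E
  round: (750 − 761.5)² / 761.5 = 0.1737
  wrinkled: (773 − 761.5)² / 761.5 = 0.1737
χ² = 0.1737 + 0.1737 = 0.3474 ≈ 0.347

0.347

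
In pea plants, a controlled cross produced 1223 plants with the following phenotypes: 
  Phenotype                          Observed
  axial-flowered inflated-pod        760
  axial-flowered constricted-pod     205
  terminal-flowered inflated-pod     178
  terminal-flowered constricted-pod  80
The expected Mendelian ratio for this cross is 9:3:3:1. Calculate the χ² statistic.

Expected counts for N = 1223 under a 9:3:3:1 ratio (total parts = 16):
  axial-flowered inflated-pod: 1223 × 9/16 = 687.9375
  axial-flowered constricted-pod: 1223 × 3/16 = 229.3125
  terminal-flowered inflated-pod: 1223 × 3/16 = 229.3125
  terminal-flowered constricted-pod: 1223 × 1/16 = 76.4375
χ² = Σ (O − E)² / E
  axial-flowered inflated-pod: (760 − 687.9375)² / 687.9375 = 7.5487
  axial-flowered constricted-pod: (205 − 229.3125)² / 229.3125 = 2.5777
  terminal-flowered inflated-pod: (178 − 229.3125)² / 229.3125 = 11.4820
  terminal-flowered constricted-pod: (80 − 76.4375)² / 76.4375 = 0.1660
χ² = 7.5487 + 2.5777 + 11.4820 + 0.1660 = 21.7744 ≈ 21.774

21.774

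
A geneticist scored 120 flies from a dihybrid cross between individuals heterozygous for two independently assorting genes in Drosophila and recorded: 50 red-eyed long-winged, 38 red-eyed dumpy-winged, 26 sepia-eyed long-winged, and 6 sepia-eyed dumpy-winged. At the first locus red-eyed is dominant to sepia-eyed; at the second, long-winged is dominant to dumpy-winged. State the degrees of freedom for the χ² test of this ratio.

3

A dihybrid F₂ with independent assortment and complete dominance at both loci gives a 9:3:3:1 phenotypic ratio.
A goodness-of-fit test with 4 phenotype classes has df = 4 − 1 = 3.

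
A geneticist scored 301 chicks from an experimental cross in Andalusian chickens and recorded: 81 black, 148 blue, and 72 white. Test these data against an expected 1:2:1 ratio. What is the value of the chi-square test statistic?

Total ratio parts = 4. Expected numbers out of 301:
  black: 301 × 1/4 = 75.25
  blue: 301 × 2/4 = 150.5
  white: 301 × 1/4 = 75.25
χ² = Σ (O − E)² / E
  black: (81 − 75.25)² / 75.25 = 0.4394
  blue: (148 − 150.5)² / 150.5 = 0.0415
  white: (72 − 75.25)² / 75.25 = 0.1404
χ² = 0.4394 + 0.0415 + 0.1404 = 0.6213 ≈ 0.621

0.621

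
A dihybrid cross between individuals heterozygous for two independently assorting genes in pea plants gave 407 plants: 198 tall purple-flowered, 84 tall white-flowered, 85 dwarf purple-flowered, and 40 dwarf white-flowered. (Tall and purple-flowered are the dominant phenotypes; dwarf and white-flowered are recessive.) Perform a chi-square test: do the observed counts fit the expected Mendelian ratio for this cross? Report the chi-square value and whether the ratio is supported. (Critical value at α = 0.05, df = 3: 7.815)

14.281; not consistent

A dihybrid F₂ with independent assortment and complete dominance at both loci gives a 9:3:3:1 phenotypic ratio.
Under the 9:3:3:1 hypothesis (Σ ratio = 16, N = 407):
  tall purple-flowered: 407 × 9/16 = 228.9375
  tall white-flowered: 407 × 3/16 = 76.3125
  dwarf purple-flowered: 407 × 3/16 = 76.3125
  dwarf white-flowered: 407 × 1/16 = 25.4375
χ² = Σ (O − E)² / E
  tall purple-flowered: (198 − 228.9375)² / 228.9375 = 4.1807
  tall white-flowered: (84 − 76.3125)² / 76.3125 = 0.7744
  dwarf purple-flowered: (85 − 76.3125)² / 76.3125 = 0.9890
  dwarf white-flowered: (40 − 25.4375)² / 25.4375 = 8.3368
χ² = 4.1807 + 0.7744 + 0.9890 + 8.3368 = 14.2809 ≈ 14.281
Degrees of freedom = 4 − 1 = 3; critical value at α = 0.05 is 7.815.
Since 14.281 > 7.815, we reject the null hypothesis — the data do not fit the 9:3:3:1 ratio.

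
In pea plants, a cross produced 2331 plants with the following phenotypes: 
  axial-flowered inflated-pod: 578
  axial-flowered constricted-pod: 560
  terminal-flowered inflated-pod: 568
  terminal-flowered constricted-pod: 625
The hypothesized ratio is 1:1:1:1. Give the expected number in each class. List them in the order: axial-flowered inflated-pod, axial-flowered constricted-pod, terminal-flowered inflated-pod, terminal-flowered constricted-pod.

582.75, 582.75, 582.75, 582.75

Total ratio parts = 4. Expected numbers out of 2331:
  axial-flowered inflated-pod: 2331 × 1/4 = 582.75
  axial-flowered constricted-pod: 2331 × 1/4 = 582.75
  terminal-flowered inflated-pod: 2331 × 1/4 = 582.75
  terminal-flowered constricted-pod: 2331 × 1/4 = 582.75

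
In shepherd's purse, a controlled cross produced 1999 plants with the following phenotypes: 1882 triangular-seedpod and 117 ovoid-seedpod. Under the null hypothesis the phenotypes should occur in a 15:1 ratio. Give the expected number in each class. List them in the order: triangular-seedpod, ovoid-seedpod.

The 15:1 ratio has 16 parts, so with N = 1999 the expected counts are:
  triangular-seedpod: 1999 × 15/16 = 1874.0625
  ovoid-seedpod: 1999 × 1/16 = 124.9375

1874.0625, 124.9375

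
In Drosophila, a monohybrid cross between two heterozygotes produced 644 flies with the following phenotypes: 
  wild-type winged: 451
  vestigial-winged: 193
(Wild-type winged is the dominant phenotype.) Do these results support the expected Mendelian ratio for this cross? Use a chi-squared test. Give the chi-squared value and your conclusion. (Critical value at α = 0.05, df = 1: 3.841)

For a monohybrid cross between heterozygotes with complete dominance, the expected phenotypic ratio is 3:1.
The 3:1 ratio has 4 parts, so with N = 644 the expected counts are:
  wild-type winged: 644 × 3/4 = 483
  vestigial-winged: 644 × 1/4 = 161
χ² = Σ (O − E)² / E
  wild-type winged: (451 − 483)² / 483 = 2.1201
  vestigial-winged: (193 − 161)² / 161 = 6.3602
χ² = 2.1201 + 6.3602 = 8.4803 ≈ 8.480
Degrees of freedom = 2 − 1 = 1; critical value at α = 0.05 is 3.841.
Since 8.480 > 3.841, we reject the null hypothesis — the data do not fit the 3:1 ratio.

8.480; not consistent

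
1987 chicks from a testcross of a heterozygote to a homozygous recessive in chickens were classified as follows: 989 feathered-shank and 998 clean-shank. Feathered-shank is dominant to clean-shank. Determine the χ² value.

A testcross of a heterozygote (Aa × aa) gives a 1:1 phenotypic ratio.
Under the 1:1 hypothesis (Σ ratio = 2, N = 1987):
  feathered-shank: 1987 × 1/2 = 993.5
  clean-shank: 1987 × 1/2 = 993.5
χ² = Σ (O − E)² / E
  feathered-shank: (989 − 993.5)² / 993.5 = 0.0204
  clean-shank: (998 − 993.5)² / 993.5 = 0.0204
χ² = 0.0204 + 0.0204 = 0.0408 ≈ 0.041

0.041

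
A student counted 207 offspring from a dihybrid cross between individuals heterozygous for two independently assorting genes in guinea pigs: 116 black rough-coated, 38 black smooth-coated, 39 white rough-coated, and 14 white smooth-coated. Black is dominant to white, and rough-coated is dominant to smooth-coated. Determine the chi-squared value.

0.107

A dihybrid F₂ with independent assortment and complete dominance at both loci gives a 9:3:3:1 phenotypic ratio.
The 9:3:3:1 ratio has 16 parts, so with N = 207 the expected counts are:
  black rough-coated: 207 × 9/16 = 116.4375
  black smooth-coated: 207 × 3/16 = 38.8125
  white rough-coated: 207 × 3/16 = 38.8125
  white smooth-coated: 207 × 1/16 = 12.9375
χ² = Σ (O − E)² / E
  black rough-coated: (116 − 116.4375)² / 116.4375 = 0.0016
  black smooth-coated: (38 − 38.8125)² / 38.8125 = 0.0170
  white rough-coated: (39 − 38.8125)² / 38.8125 = 0.0009
  white smooth-coated: (14 − 12.9375)² / 12.9375 = 0.0873
χ² = 0.0016 + 0.0170 + 0.0009 + 0.0873 = 0.1068 ≈ 0.107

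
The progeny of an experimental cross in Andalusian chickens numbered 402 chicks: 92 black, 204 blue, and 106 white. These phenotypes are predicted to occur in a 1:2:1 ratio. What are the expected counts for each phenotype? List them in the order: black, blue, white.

The 1:2:1 ratio has 4 parts, so with N = 402 the expected counts are:
  black: 402 × 1/4 = 100.5
  blue: 402 × 2/4 = 201
  white: 402 × 1/4 = 100.5

100.5, 201, 100.5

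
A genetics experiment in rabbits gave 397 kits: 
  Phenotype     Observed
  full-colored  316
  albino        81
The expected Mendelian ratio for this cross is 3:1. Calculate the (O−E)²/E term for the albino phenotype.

3.356

The 3:1 ratio has 4 parts, so with N = 397 the expected counts are:
  full-colored: 397 × 3/4 = 297.75
  albino: 397 × 1/4 = 99.25
Contribution of albino: (81 − 99.25)² / 99.25 = 3.3558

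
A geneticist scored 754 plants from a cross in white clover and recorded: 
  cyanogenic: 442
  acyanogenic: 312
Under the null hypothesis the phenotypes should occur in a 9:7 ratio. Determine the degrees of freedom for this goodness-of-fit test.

1

A goodness-of-fit test with 2 phenotype classes has df = 2 − 1 = 1.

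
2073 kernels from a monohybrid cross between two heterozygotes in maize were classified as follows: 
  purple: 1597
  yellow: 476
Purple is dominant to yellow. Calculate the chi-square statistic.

For a monohybrid cross between heterozygotes with complete dominance, the expected phenotypic ratio is 3:1.
Total ratio parts = 4. Expected numbers out of 2073:
  purple: 2073 × 3/4 = 1554.75
  yellow: 2073 × 1/4 = 518.25
χ² = Σ (O − E)² / E
  purple: (1597 − 1554.75)² / 1554.75 = 1.1481
  yellow: (476 − 518.25)² / 518.25 = 3.4444
χ² = 1.1481 + 3.4444 = 4.5925 ≈ 4.593

4.593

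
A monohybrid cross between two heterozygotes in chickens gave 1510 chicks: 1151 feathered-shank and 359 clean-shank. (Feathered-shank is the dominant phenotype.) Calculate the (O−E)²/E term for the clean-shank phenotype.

0.907

For a monohybrid cross between heterozygotes with complete dominance, the expected phenotypic ratio is 3:1.
Under the 3:1 hypothesis (Σ ratio = 4, N = 1510):
  feathered-shank: 1510 × 3/4 = 1132.5
  clean-shank: 1510 × 1/4 = 377.5
Contribution of clean-shank: (359 − 377.5)² / 377.5 = 0.9066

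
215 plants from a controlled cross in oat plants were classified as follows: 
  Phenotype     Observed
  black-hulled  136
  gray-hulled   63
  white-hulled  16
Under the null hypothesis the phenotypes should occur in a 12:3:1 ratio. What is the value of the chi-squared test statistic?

Total ratio parts = 16. Expected numbers out of 215:
  black-hulled: 215 × 12/16 = 161.25
  gray-hulled: 215 × 3/16 = 40.3125
  white-hulled: 215 × 1/16 = 13.4375
χ² = Σ (O − E)² / E
  black-hulled: (136 − 161.25)² / 161.25 = 3.9539
  gray-hulled: (63 − 40.3125)² / 40.3125 = 12.7683
  white-hulled: (16 − 13.4375)² / 13.4375 = 0.4887
χ² = 3.9539 + 12.7683 + 0.4887 = 17.2109 ≈ 17.211

17.211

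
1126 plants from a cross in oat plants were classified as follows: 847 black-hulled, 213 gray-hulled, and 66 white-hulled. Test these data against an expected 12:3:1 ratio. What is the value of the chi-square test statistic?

The 12:3:1 ratio has 16 parts, so with N = 1126 the expected counts are:
  black-hulled: 1126 × 12/16 = 844.5
  gray-hulled: 1126 × 3/16 = 211.125
  white-hulled: 1126 × 1/16 = 70.375
χ² = Σ (O − E)² / E
  black-hulled: (847 − 844.5)² / 844.5 = 0.0074
  gray-hulled: (213 − 211.125)² / 211.125 = 0.0167
  white-hulled: (66 − 70.375)² / 70.375 = 0.2720
χ² = 0.0074 + 0.0167 + 0.2720 = 0.2961 ≈ 0.296

0.296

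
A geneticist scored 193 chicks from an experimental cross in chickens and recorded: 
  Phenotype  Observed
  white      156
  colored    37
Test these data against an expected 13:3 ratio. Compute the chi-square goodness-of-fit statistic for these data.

0.022

Expected counts for N = 193 under a 13:3 ratio (total parts = 16):
  white: 193 × 13/16 = 156.8125
  colored: 193 × 3/16 = 36.1875
χ² = Σ (O − E)² / E
  white: (156 − 156.8125)² / 156.8125 = 0.0042
  colored: (37 − 36.1875)² / 36.1875 = 0.0182
χ² = 0.0042 + 0.0182 = 0.0224 ≈ 0.022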